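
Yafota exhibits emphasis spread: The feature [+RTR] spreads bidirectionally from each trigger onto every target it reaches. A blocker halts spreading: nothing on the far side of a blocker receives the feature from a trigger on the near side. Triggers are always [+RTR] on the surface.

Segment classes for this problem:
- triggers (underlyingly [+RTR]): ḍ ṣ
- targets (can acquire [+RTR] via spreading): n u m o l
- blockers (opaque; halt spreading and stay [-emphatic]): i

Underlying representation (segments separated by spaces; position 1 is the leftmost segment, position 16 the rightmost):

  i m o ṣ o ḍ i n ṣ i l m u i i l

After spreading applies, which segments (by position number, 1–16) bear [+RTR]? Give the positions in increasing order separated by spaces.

From /ṣ/ at 4 rightward: 5 /o/ → [+RTR]; 6 /ḍ/ is itself a trigger — this domain ends here.
From /ṣ/ at 4 leftward: 3 /o/ → [+RTR]; 2 /m/ → [+RTR]; 1 /i/ blocks.
From /ḍ/ at 6 rightward: 7 /i/ blocks.
From /ḍ/ at 6 leftward: 5 /o/ → [+RTR]; 4 /ṣ/ is itself a trigger — this domain ends here.
From /ṣ/ at 9 rightward: 10 /i/ blocks.
From /ṣ/ at 9 leftward: 8 /n/ → [+RTR]; 7 /i/ blocks.
Targets with no active source: positions 11 12 13 16 stay [-emphatic].

2 3 4 5 6 8 9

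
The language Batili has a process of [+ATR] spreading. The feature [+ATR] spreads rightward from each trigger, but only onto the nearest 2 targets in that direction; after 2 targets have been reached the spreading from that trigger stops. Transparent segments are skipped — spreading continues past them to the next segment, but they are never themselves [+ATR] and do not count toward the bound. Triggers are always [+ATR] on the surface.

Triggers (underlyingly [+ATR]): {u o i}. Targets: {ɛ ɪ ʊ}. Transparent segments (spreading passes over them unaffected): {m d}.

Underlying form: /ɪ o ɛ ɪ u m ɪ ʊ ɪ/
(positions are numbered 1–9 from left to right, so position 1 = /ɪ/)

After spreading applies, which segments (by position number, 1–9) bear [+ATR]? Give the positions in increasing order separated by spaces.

2 3 4 5 7 8

From /o/ at 2 rightward: 3 /ɛ/ → [+ATR]; 4 /ɪ/ → [+ATR]; bound reached.
From /u/ at 5 rightward: 6 /m/ transparent; 7 /ɪ/ → [+ATR]; 8 /ʊ/ → [+ATR]; bound reached.
Targets with no active source: positions 1 9 stay [-ATR].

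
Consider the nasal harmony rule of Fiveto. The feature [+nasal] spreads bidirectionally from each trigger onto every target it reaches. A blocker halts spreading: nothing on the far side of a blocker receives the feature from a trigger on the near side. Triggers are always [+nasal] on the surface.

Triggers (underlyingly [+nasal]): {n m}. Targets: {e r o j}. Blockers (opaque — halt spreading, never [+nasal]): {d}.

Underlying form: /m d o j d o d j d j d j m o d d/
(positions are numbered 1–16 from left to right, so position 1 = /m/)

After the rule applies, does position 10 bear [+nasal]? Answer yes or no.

From /m/ at 1 rightward: 2 /d/ blocks.
From /m/ at 1 leftward: word edge.
From /m/ at 13 rightward: 14 /o/ → [+nasal]; 15 /d/ blocks.
From /m/ at 13 leftward: 12 /j/ → [+nasal]; 11 /d/ blocks.
Targets with no active source: positions 3 4 6 8 10 stay [-nasal].
[+nasal] positions on the surface: 1 12 13 14.

no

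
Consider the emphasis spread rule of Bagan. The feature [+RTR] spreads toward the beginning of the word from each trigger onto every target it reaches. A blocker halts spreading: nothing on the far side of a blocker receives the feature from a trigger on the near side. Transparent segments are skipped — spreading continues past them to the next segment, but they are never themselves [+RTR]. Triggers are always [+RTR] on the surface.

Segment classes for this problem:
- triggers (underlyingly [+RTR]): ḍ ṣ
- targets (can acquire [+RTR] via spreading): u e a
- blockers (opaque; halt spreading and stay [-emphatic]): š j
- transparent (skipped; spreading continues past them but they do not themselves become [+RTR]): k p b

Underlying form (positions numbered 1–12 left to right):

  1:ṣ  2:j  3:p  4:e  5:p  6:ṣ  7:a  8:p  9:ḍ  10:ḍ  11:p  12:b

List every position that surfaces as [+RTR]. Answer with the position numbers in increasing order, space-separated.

1 4 6 7 9 10

From /ṣ/ at 1 leftward: word edge.
From /ṣ/ at 6 leftward: 5 /p/ transparent; 4 /e/ → [+RTR]; 3 /p/ transparent; 2 /j/ blocks.
From /ḍ/ at 9 leftward: 8 /p/ transparent; 7 /a/ → [+RTR]; 6 /ṣ/ is itself a trigger — this domain ends here.
From /ḍ/ at 10 leftward: 9 /ḍ/ is itself a trigger — this domain ends here.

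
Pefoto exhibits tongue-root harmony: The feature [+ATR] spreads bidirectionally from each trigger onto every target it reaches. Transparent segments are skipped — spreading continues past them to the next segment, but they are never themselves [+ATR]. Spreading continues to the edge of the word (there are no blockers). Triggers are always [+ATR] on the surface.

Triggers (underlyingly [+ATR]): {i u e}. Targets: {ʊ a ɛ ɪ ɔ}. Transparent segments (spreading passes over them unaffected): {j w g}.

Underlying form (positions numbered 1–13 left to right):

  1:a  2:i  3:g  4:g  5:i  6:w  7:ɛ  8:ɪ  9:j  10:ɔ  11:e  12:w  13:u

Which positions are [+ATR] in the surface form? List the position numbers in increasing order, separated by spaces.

From /i/ at 2 rightward: 3 /g/ transparent; 4 /g/ transparent; 5 /i/ is itself a trigger — this domain ends here.
From /i/ at 2 leftward: 1 /a/ → [+ATR]; word edge.
From /i/ at 5 rightward: 6 /w/ transparent; 7 /ɛ/ → [+ATR]; 8 /ɪ/ → [+ATR]; 9 /j/ transparent; 10 /ɔ/ → [+ATR]; 11 /e/ is itself a trigger — this domain ends here.
From /i/ at 5 leftward: 4 /g/ transparent; 3 /g/ transparent; 2 /i/ is itself a trigger — this domain ends here.
From /e/ at 11 rightward: 12 /w/ transparent; 13 /u/ is itself a trigger — this domain ends here.
From /e/ at 11 leftward: 10 /ɔ/ → [+ATR]; 9 /j/ transparent; 8 /ɪ/ → [+ATR]; 7 /ɛ/ → [+ATR]; 6 /w/ transparent; 5 /i/ is itself a trigger — this domain ends here.
From /u/ at 13 rightward: word edge.
From /u/ at 13 leftward: 12 /w/ transparent; 11 /e/ is itself a trigger — this domain ends here.

1 2 5 7 8 10 11 13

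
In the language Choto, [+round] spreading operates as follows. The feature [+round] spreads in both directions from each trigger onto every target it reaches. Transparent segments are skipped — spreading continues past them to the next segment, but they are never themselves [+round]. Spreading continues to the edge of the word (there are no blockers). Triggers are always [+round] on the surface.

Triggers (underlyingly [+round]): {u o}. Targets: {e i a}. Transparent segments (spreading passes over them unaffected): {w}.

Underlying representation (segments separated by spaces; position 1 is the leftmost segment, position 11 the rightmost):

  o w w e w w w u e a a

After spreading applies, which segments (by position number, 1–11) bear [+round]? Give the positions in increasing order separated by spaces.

1 4 8 9 10 11

From /o/ at 1 rightward: 2 /w/ transparent; 3 /w/ transparent; 4 /e/ → [+round]; 5 /w/ transparent; 6 /w/ transparent; 7 /w/ transparent; 8 /u/ is itself a trigger — this domain ends here.
From /o/ at 1 leftward: word edge.
From /u/ at 8 rightward: 9 /e/ → [+round]; 10 /a/ → [+round]; 11 /a/ → [+round]; word edge.
From /u/ at 8 leftward: 7 /w/ transparent; 6 /w/ transparent; 5 /w/ transparent; 4 /e/ → [+round]; 3 /w/ transparent; 2 /w/ transparent; 1 /o/ is itself a trigger — this domain ends here.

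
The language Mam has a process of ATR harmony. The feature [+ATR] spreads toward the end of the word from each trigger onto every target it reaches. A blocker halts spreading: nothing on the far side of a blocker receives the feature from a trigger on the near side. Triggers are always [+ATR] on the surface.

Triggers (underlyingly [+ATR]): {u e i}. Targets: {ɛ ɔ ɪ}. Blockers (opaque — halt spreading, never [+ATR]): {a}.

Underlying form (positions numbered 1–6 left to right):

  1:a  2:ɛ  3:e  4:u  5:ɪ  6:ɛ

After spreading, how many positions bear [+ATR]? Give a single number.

4

From /e/ at 3 rightward: 4 /u/ is itself a trigger — this domain ends here.
From /u/ at 4 rightward: 5 /ɪ/ → [+ATR]; 6 /ɛ/ → [+ATR]; word edge.
Target with no active source: position 2 stays [-ATR].
[+ATR] positions on the surface: 3 4 5 6.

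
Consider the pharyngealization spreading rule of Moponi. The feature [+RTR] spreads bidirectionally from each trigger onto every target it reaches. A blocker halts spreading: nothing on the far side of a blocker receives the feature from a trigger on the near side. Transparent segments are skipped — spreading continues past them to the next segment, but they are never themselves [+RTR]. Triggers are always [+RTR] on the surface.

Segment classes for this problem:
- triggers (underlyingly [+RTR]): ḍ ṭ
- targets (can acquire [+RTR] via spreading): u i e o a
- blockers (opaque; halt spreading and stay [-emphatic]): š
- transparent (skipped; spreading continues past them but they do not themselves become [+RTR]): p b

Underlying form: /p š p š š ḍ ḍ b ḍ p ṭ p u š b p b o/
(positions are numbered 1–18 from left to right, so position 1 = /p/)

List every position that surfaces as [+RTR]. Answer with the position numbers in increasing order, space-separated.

6 7 9 11 13

From /ḍ/ at 6 rightward: 7 /ḍ/ is itself a trigger — this domain ends here.
From /ḍ/ at 6 leftward: 5 /š/ blocks.
From /ḍ/ at 7 rightward: 8 /b/ transparent; 9 /ḍ/ is itself a trigger — this domain ends here.
From /ḍ/ at 7 leftward: 6 /ḍ/ is itself a trigger — this domain ends here.
From /ḍ/ at 9 rightward: 10 /p/ transparent; 11 /ṭ/ is itself a trigger — this domain ends here.
From /ḍ/ at 9 leftward: 8 /b/ transparent; 7 /ḍ/ is itself a trigger — this domain ends here.
From /ṭ/ at 11 rightward: 12 /p/ transparent; 13 /u/ → [+RTR]; 14 /š/ blocks.
From /ṭ/ at 11 leftward: 10 /p/ transparent; 9 /ḍ/ is itself a trigger — this domain ends here.
Target with no active source: position 18 stays [-emphatic].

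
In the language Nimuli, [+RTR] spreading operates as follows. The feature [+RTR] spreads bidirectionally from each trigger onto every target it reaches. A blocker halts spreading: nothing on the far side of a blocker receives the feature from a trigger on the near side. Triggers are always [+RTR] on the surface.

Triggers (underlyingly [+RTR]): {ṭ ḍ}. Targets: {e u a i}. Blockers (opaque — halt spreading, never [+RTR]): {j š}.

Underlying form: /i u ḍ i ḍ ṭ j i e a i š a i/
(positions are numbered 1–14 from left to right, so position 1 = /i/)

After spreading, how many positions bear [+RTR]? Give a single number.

6

From /ḍ/ at 3 rightward: 4 /i/ → [+RTR]; 5 /ḍ/ is itself a trigger — this domain ends here.
From /ḍ/ at 3 leftward: 2 /u/ → [+RTR]; 1 /i/ → [+RTR]; word edge.
From /ḍ/ at 5 rightward: 6 /ṭ/ is itself a trigger — this domain ends here.
From /ḍ/ at 5 leftward: 4 /i/ → [+RTR]; 3 /ḍ/ is itself a trigger — this domain ends here.
From /ṭ/ at 6 rightward: 7 /j/ blocks.
From /ṭ/ at 6 leftward: 5 /ḍ/ is itself a trigger — this domain ends here.
Targets with no active source: positions 8 9 10 11 13 14 stay [-emphatic].
[+RTR] positions on the surface: 1 2 3 4 5 6.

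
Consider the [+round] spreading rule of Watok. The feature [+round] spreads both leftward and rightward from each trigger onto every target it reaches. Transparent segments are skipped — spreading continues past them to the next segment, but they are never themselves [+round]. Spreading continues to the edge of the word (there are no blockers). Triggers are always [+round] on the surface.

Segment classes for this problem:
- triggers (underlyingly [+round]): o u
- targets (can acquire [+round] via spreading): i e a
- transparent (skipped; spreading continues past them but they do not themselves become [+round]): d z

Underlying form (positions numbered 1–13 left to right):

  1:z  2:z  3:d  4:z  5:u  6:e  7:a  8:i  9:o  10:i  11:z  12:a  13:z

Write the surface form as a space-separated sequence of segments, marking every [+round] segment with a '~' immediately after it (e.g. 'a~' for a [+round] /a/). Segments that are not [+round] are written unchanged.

From /u/ at 5 rightward: 6 /e/ → [+round]; 7 /a/ → [+round]; 8 /i/ → [+round]; 9 /o/ is itself a trigger — this domain ends here.
From /u/ at 5 leftward: 4 /z/ transparent; 3 /d/ transparent; 2 /z/ transparent; 1 /z/ transparent; word edge.
From /o/ at 9 rightward: 10 /i/ → [+round]; 11 /z/ transparent; 12 /a/ → [+round]; 13 /z/ transparent; word edge.
From /o/ at 9 leftward: 8 /i/ → [+round]; 7 /a/ → [+round]; 6 /e/ → [+round]; 5 /u/ is itself a trigger — this domain ends here.
[+round] positions on the surface: 5 6 7 8 9 10 12.

z z d z u~ e~ a~ i~ o~ i~ z a~ z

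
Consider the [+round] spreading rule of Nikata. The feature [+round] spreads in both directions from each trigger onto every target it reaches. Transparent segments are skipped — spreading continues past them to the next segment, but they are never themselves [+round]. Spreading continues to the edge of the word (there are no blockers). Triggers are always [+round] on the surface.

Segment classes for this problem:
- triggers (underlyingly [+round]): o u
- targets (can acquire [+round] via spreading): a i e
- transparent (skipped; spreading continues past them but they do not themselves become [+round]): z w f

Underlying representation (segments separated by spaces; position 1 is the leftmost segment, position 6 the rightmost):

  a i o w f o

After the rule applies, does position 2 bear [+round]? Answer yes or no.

From /o/ at 3 rightward: 4 /w/ transparent; 5 /f/ transparent; 6 /o/ is itself a trigger — this domain ends here.
From /o/ at 3 leftward: 2 /i/ → [+round]; 1 /a/ → [+round]; word edge.
From /o/ at 6 rightward: word edge.
From /o/ at 6 leftward: 5 /f/ transparent; 4 /w/ transparent; 3 /o/ is itself a trigger — this domain ends here.
[+round] positions on the surface: 1 2 3 6.

yes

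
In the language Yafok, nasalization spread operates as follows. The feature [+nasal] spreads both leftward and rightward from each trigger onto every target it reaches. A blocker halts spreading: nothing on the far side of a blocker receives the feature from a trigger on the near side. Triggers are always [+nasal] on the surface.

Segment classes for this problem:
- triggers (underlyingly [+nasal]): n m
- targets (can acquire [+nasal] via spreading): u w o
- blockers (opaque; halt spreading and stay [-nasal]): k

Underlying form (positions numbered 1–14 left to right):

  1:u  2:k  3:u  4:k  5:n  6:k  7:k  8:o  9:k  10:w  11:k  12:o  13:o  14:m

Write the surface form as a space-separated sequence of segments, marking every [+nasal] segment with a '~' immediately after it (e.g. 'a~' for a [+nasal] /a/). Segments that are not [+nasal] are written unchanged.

u k u k n~ k k o k w k o~ o~ m~

From /n/ at 5 rightward: 6 /k/ blocks.
From /n/ at 5 leftward: 4 /k/ blocks.
From /m/ at 14 rightward: word edge.
From /m/ at 14 leftward: 13 /o/ → [+nasal]; 12 /o/ → [+nasal]; 11 /k/ blocks.
Targets with no active source: positions 1 3 8 10 stay [-nasal].
[+nasal] positions on the surface: 5 12 13 14.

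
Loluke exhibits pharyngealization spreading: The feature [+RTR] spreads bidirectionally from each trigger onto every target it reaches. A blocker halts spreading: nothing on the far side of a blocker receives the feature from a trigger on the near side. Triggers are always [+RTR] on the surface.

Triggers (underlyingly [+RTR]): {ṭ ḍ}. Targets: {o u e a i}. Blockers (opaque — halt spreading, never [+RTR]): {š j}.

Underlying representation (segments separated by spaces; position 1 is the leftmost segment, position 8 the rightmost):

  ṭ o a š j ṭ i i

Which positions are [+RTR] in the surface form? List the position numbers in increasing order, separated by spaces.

From /ṭ/ at 1 rightward: 2 /o/ → [+RTR]; 3 /a/ → [+RTR]; 4 /š/ blocks.
From /ṭ/ at 1 leftward: word edge.
From /ṭ/ at 6 rightward: 7 /i/ → [+RTR]; 8 /i/ → [+RTR]; word edge.
From /ṭ/ at 6 leftward: 5 /j/ blocks.

1 2 3 6 7 8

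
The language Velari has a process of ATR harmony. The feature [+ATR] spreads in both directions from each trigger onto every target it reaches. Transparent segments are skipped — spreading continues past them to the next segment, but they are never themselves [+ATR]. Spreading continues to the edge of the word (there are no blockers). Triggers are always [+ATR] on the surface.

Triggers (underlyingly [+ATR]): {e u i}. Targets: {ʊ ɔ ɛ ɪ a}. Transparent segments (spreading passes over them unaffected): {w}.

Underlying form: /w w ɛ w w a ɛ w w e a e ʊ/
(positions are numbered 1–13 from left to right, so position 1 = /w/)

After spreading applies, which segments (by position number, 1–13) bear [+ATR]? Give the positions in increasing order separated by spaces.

From /e/ at 10 rightward: 11 /a/ → [+ATR]; 12 /e/ is itself a trigger — this domain ends here.
From /e/ at 10 leftward: 9 /w/ transparent; 8 /w/ transparent; 7 /ɛ/ → [+ATR]; 6 /a/ → [+ATR]; 5 /w/ transparent; 4 /w/ transparent; 3 /ɛ/ → [+ATR]; 2 /w/ transparent; 1 /w/ transparent; word edge.
From /e/ at 12 rightward: 13 /ʊ/ → [+ATR]; word edge.
From /e/ at 12 leftward: 11 /a/ → [+ATR]; 10 /e/ is itself a trigger — this domain ends here.

3 6 7 10 11 12 13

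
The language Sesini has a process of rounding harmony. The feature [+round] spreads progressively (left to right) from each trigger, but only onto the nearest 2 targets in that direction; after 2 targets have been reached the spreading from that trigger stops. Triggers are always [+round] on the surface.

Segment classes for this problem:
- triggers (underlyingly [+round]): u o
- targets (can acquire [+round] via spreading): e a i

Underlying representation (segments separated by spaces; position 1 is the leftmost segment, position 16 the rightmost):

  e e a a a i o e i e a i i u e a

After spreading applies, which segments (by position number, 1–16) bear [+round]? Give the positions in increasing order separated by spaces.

From /o/ at 7 rightward: 8 /e/ → [+round]; 9 /i/ → [+round]; bound reached.
From /u/ at 14 rightward: 15 /e/ → [+round]; 16 /a/ → [+round]; bound reached.
Targets with no active source: positions 1 2 3 4 5 6 10 11 12 13 stay [-round].

7 8 9 14 15 16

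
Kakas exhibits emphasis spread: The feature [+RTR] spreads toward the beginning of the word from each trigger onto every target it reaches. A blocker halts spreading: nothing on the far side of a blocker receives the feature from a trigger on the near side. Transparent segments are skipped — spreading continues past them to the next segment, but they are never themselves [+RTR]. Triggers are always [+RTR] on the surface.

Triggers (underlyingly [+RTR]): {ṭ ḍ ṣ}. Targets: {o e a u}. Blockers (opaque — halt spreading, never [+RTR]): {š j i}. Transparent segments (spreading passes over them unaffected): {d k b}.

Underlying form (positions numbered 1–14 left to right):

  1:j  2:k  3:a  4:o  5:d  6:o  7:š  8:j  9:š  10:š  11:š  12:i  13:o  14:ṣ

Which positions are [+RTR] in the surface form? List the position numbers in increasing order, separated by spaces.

13 14

From /ṣ/ at 14 leftward: 13 /o/ → [+RTR]; 12 /i/ blocks.
Targets with no active source: positions 3 4 6 stay [-emphatic].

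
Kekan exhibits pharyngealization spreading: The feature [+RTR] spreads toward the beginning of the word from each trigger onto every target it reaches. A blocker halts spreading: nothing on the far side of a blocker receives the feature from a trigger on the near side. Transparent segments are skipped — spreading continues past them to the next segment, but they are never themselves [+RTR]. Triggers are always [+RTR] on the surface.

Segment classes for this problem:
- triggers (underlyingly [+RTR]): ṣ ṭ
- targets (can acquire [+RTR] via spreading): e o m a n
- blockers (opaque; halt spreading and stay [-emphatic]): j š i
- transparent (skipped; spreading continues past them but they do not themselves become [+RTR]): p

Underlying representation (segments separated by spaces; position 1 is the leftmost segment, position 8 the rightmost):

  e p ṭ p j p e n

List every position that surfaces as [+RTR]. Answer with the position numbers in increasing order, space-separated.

1 3

From /ṭ/ at 3 leftward: 2 /p/ transparent; 1 /e/ → [+RTR]; word edge.
Targets with no active source: positions 7 8 stay [-emphatic].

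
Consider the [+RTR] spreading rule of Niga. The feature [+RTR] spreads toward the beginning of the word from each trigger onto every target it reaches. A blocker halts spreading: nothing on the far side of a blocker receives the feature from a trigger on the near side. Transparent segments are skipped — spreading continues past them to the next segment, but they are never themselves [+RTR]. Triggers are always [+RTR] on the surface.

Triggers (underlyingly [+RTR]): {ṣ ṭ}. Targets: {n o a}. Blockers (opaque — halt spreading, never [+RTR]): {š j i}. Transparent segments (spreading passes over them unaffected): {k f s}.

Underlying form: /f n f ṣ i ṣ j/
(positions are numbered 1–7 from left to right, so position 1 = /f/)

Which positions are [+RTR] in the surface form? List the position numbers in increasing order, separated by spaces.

2 4 6

From /ṣ/ at 4 leftward: 3 /f/ transparent; 2 /n/ → [+RTR]; 1 /f/ transparent; word edge.
From /ṣ/ at 6 leftward: 5 /i/ blocks.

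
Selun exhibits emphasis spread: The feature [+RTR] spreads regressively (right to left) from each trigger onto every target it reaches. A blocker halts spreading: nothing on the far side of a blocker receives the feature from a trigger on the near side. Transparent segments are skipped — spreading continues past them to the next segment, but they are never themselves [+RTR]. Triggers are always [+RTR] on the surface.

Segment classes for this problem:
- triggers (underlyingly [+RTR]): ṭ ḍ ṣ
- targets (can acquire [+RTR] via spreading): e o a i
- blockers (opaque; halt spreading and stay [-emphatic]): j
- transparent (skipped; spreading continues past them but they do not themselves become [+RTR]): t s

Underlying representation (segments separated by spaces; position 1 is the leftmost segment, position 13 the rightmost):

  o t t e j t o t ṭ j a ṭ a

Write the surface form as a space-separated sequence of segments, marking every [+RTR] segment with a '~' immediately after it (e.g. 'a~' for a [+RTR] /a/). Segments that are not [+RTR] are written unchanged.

From /ṭ/ at 9 leftward: 8 /t/ transparent; 7 /o/ → [+RTR]; 6 /t/ transparent; 5 /j/ blocks.
From /ṭ/ at 12 leftward: 11 /a/ → [+RTR]; 10 /j/ blocks.
Targets with no active source: positions 1 4 13 stay [-emphatic].
[+RTR] positions on the surface: 7 9 11 12.

o t t e j t o~ t ṭ~ j a~ ṭ~ a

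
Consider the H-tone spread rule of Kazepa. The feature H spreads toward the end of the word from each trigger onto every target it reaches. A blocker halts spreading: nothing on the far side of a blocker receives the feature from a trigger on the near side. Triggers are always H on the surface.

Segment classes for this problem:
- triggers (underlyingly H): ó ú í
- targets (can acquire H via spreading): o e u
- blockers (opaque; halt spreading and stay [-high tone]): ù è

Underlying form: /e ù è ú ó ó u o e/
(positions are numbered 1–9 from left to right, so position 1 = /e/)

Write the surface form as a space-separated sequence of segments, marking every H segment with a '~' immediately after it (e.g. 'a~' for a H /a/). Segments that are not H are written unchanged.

From /ú/ at 4 rightward: 5 /ó/ is itself a trigger — this domain ends here.
From /ó/ at 5 rightward: 6 /ó/ is itself a trigger — this domain ends here.
From /ó/ at 6 rightward: 7 /u/ → H; 8 /o/ → H; 9 /e/ → H; word edge.
Target with no active source: position 1 stays [-high tone].
H positions on the surface: 4 5 6 7 8 9.

e ù è ú~ ó~ ó~ u~ o~ e~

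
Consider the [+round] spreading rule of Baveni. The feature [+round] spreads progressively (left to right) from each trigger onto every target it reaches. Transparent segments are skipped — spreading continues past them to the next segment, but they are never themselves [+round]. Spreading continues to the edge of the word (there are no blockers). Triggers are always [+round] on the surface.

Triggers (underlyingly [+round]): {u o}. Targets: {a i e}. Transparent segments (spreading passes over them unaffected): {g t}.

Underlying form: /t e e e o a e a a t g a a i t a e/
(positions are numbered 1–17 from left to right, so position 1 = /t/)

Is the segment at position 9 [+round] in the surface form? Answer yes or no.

From /o/ at 5 rightward: 6 /a/ → [+round]; 7 /e/ → [+round]; 8 /a/ → [+round]; 9 /a/ → [+round]; 10 /t/ transparent; 11 /g/ transparent; 12 /a/ → [+round]; 13 /a/ → [+round]; 14 /i/ → [+round]; 15 /t/ transparent; 16 /a/ → [+round]; 17 /e/ → [+round]; word edge.
Targets with no active source: positions 2 3 4 stay [-round].
[+round] positions on the surface: 5 6 7 8 9 12 13 14 16 17.

yes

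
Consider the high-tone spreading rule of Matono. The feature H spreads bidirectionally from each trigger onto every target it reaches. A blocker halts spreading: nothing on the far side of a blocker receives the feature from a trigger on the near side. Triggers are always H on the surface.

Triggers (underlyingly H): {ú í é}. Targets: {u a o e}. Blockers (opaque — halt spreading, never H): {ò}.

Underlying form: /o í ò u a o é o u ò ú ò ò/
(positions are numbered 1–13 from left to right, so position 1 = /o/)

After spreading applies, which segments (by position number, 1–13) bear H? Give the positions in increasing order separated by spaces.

From /í/ at 2 rightward: 3 /ò/ blocks.
From /í/ at 2 leftward: 1 /o/ → H; word edge.
From /é/ at 7 rightward: 8 /o/ → H; 9 /u/ → H; 10 /ò/ blocks.
From /é/ at 7 leftward: 6 /o/ → H; 5 /a/ → H; 4 /u/ → H; 3 /ò/ blocks.
From /ú/ at 11 rightward: 12 /ò/ blocks.
From /ú/ at 11 leftward: 10 /ò/ blocks.

1 2 4 5 6 7 8 9 11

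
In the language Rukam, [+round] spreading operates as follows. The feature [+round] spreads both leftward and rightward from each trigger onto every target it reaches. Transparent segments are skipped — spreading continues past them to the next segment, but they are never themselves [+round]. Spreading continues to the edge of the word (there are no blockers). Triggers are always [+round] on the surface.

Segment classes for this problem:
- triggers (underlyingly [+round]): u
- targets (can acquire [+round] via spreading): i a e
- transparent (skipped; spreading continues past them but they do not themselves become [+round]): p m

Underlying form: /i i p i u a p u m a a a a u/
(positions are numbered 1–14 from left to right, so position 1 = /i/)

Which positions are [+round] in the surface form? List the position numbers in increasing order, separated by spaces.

1 2 4 5 6 8 10 11 12 13 14

From /u/ at 5 rightward: 6 /a/ → [+round]; 7 /p/ transparent; 8 /u/ is itself a trigger — this domain ends here.
From /u/ at 5 leftward: 4 /i/ → [+round]; 3 /p/ transparent; 2 /i/ → [+round]; 1 /i/ → [+round]; word edge.
From /u/ at 8 rightward: 9 /m/ transparent; 10 /a/ → [+round]; 11 /a/ → [+round]; 12 /a/ → [+round]; 13 /a/ → [+round]; 14 /u/ is itself a trigger — this domain ends here.
From /u/ at 8 leftward: 7 /p/ transparent; 6 /a/ → [+round]; 5 /u/ is itself a trigger — this domain ends here.
From /u/ at 14 rightward: word edge.
From /u/ at 14 leftward: 13 /a/ → [+round]; 12 /a/ → [+round]; 11 /a/ → [+round]; 10 /a/ → [+round]; 9 /m/ transparent; 8 /u/ is itself a trigger — this domain ends here.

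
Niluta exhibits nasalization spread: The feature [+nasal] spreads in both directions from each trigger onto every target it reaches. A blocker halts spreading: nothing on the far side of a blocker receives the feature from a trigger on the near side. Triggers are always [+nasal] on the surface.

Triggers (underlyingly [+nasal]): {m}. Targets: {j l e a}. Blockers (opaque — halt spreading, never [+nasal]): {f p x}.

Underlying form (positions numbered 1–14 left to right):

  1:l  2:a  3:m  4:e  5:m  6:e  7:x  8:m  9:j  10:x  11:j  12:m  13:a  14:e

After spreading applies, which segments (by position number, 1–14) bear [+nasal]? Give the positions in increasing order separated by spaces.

From /m/ at 3 rightward: 4 /e/ → [+nasal]; 5 /m/ is itself a trigger — this domain ends here.
From /m/ at 3 leftward: 2 /a/ → [+nasal]; 1 /l/ → [+nasal]; word edge.
From /m/ at 5 rightward: 6 /e/ → [+nasal]; 7 /x/ blocks.
From /m/ at 5 leftward: 4 /e/ → [+nasal]; 3 /m/ is itself a trigger — this domain ends here.
From /m/ at 8 rightward: 9 /j/ → [+nasal]; 10 /x/ blocks.
From /m/ at 8 leftward: 7 /x/ blocks.
From /m/ at 12 rightward: 13 /a/ → [+nasal]; 14 /e/ → [+nasal]; word edge.
From /m/ at 12 leftward: 11 /j/ → [+nasal]; 10 /x/ blocks.

1 2 3 4 5 6 8 9 11 12 13 14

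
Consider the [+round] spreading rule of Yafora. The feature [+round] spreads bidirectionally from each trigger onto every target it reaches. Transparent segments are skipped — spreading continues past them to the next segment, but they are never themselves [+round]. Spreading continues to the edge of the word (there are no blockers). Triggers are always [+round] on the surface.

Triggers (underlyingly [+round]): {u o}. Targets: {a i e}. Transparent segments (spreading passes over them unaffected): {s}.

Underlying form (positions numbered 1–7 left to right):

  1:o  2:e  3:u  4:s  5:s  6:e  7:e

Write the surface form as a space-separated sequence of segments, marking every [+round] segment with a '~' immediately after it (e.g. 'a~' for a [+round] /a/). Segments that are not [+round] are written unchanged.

From /o/ at 1 rightward: 2 /e/ → [+round]; 3 /u/ is itself a trigger — this domain ends here.
From /o/ at 1 leftward: word edge.
From /u/ at 3 rightward: 4 /s/ transparent; 5 /s/ transparent; 6 /e/ → [+round]; 7 /e/ → [+round]; word edge.
From /u/ at 3 leftward: 2 /e/ → [+round]; 1 /o/ is itself a trigger — this domain ends here.
[+round] positions on the surface: 1 2 3 6 7.

o~ e~ u~ s s e~ e~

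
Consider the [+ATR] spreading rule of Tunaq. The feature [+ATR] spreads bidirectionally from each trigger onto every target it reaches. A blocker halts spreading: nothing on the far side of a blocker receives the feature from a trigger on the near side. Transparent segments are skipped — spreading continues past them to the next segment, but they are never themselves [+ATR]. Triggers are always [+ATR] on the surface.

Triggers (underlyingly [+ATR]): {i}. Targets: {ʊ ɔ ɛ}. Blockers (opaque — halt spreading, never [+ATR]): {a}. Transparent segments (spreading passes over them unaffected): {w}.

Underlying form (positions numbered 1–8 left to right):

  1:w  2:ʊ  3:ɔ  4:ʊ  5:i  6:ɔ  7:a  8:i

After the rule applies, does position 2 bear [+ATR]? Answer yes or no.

yes

From /i/ at 5 rightward: 6 /ɔ/ → [+ATR]; 7 /a/ blocks.
From /i/ at 5 leftward: 4 /ʊ/ → [+ATR]; 3 /ɔ/ → [+ATR]; 2 /ʊ/ → [+ATR]; 1 /w/ transparent; word edge.
From /i/ at 8 rightward: word edge.
From /i/ at 8 leftward: 7 /a/ blocks.
[+ATR] positions on the surface: 2 3 4 5 6 8.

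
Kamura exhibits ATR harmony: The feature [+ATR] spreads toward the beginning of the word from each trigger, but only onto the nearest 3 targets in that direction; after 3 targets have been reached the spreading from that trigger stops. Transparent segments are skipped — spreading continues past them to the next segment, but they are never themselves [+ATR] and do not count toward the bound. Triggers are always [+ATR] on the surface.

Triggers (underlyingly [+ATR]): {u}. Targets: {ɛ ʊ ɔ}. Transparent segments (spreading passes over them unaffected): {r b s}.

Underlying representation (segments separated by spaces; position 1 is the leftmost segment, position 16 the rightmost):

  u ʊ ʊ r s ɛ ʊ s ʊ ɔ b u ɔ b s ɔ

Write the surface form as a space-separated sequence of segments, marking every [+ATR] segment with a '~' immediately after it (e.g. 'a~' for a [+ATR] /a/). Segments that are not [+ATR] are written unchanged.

From /u/ at 1 leftward: word edge.
From /u/ at 12 leftward: 11 /b/ transparent; 10 /ɔ/ → [+ATR]; 9 /ʊ/ → [+ATR]; 8 /s/ transparent; 7 /ʊ/ → [+ATR]; bound reached.
Targets with no active source: positions 2 3 6 13 16 stay [-ATR].
[+ATR] positions on the surface: 1 7 9 10 12.

u~ ʊ ʊ r s ɛ ʊ~ s ʊ~ ɔ~ b u~ ɔ b s ɔ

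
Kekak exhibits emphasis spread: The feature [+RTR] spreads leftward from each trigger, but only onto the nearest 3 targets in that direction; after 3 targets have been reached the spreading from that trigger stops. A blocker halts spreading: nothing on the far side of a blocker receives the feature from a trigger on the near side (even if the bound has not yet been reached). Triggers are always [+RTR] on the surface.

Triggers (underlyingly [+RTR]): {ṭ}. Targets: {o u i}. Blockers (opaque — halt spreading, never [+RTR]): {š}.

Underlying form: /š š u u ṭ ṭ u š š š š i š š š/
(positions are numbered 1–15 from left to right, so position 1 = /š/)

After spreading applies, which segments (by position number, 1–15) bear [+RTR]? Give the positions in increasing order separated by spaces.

3 4 5 6

From /ṭ/ at 5 leftward: 4 /u/ → [+RTR]; 3 /u/ → [+RTR]; 2 /š/ blocks.
From /ṭ/ at 6 leftward: 5 /ṭ/ is itself a trigger — this domain ends here.
Targets with no active source: positions 7 12 stay [-emphatic].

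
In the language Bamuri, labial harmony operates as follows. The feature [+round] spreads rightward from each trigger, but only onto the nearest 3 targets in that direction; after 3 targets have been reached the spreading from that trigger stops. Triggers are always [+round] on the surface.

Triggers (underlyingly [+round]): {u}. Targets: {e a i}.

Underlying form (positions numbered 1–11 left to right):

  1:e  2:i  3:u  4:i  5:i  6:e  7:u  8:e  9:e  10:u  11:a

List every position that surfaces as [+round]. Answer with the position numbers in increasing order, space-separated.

3 4 5 6 7 8 9 10 11

From /u/ at 3 rightward: 4 /i/ → [+round]; 5 /i/ → [+round]; 6 /e/ → [+round]; bound reached.
From /u/ at 7 rightward: 8 /e/ → [+round]; 9 /e/ → [+round]; 10 /u/ is itself a trigger — this domain ends here.
From /u/ at 10 rightward: 11 /a/ → [+round]; word edge.
Targets with no active source: positions 1 2 stay [-round].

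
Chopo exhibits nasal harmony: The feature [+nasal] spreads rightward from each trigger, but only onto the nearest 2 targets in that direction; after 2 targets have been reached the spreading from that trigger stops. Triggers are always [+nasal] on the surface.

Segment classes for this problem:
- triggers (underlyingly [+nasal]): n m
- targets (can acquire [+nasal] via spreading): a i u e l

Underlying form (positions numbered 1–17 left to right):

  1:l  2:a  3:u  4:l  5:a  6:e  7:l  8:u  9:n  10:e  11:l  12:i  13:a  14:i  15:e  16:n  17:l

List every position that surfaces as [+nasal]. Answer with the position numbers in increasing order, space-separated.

From /n/ at 9 rightward: 10 /e/ → [+nasal]; 11 /l/ → [+nasal]; bound reached.
From /n/ at 16 rightward: 17 /l/ → [+nasal]; word edge.
Targets with no active source: positions 1 2 3 4 5 6 7 8 12 13 14 15 stay [-nasal].

9 10 11 16 17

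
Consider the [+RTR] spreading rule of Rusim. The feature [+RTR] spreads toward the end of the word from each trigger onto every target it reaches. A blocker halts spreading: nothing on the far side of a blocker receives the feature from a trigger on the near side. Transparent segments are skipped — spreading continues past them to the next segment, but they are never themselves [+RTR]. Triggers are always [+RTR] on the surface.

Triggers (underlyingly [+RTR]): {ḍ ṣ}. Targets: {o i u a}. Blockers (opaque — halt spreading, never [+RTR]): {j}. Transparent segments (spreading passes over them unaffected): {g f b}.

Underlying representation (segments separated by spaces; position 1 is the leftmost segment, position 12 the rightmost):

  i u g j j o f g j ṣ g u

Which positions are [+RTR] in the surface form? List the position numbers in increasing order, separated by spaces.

10 12

From /ṣ/ at 10 rightward: 11 /g/ transparent; 12 /u/ → [+RTR]; word edge.
Targets with no active source: positions 1 2 6 stay [-emphatic].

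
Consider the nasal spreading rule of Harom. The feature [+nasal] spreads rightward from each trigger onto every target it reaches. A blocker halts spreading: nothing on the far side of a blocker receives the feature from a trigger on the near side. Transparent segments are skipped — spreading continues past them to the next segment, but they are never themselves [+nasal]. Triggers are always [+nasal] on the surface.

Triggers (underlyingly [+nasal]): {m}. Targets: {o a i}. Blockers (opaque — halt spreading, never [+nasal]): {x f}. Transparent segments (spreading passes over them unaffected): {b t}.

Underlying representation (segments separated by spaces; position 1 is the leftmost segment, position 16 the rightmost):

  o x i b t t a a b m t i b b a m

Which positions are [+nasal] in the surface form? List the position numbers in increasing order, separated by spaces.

10 12 15 16

From /m/ at 10 rightward: 11 /t/ transparent; 12 /i/ → [+nasal]; 13 /b/ transparent; 14 /b/ transparent; 15 /a/ → [+nasal]; 16 /m/ is itself a trigger — this domain ends here.
From /m/ at 16 rightward: word edge.
Targets with no active source: positions 1 3 7 8 stay [-nasal].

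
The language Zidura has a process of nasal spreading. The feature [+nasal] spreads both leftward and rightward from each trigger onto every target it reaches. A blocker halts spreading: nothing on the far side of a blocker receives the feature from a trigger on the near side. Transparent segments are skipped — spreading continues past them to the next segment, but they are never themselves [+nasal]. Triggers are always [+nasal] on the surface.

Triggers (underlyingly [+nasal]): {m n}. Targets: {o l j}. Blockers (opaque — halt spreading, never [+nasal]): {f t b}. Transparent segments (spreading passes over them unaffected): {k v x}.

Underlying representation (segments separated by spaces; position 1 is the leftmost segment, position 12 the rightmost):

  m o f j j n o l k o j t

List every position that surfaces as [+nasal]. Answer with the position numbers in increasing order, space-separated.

1 2 4 5 6 7 8 10 11

From /m/ at 1 rightward: 2 /o/ → [+nasal]; 3 /f/ blocks.
From /m/ at 1 leftward: word edge.
From /n/ at 6 rightward: 7 /o/ → [+nasal]; 8 /l/ → [+nasal]; 9 /k/ transparent; 10 /o/ → [+nasal]; 11 /j/ → [+nasal]; 12 /t/ blocks.
From /n/ at 6 leftward: 5 /j/ → [+nasal]; 4 /j/ → [+nasal]; 3 /f/ blocks.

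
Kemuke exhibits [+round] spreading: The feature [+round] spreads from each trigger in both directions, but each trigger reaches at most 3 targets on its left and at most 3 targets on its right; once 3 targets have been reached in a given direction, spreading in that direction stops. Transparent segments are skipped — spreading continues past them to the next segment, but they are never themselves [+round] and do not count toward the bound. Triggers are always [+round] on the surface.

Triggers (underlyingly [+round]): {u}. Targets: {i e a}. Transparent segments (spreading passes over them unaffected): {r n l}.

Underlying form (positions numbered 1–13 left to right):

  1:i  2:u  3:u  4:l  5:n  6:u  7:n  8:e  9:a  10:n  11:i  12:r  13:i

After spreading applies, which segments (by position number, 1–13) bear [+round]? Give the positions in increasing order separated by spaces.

1 2 3 6 8 9 11

From /u/ at 2 rightward: 3 /u/ is itself a trigger — this domain ends here.
From /u/ at 2 leftward: 1 /i/ → [+round]; word edge.
From /u/ at 3 rightward: 4 /l/ transparent; 5 /n/ transparent; 6 /u/ is itself a trigger — this domain ends here.
From /u/ at 3 leftward: 2 /u/ is itself a trigger — this domain ends here.
From /u/ at 6 rightward: 7 /n/ transparent; 8 /e/ → [+round]; 9 /a/ → [+round]; 10 /n/ transparent; 11 /i/ → [+round]; bound reached.
From /u/ at 6 leftward: 5 /n/ transparent; 4 /l/ transparent; 3 /u/ is itself a trigger — this domain ends here.
Target with no active source: position 13 stays [-round].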